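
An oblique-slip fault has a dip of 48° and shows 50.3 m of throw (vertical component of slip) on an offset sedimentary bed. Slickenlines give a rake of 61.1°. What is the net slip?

77.3 m

dip-slip = throw / sin(dip) = 50.3 / sin(48°) = 67.69 m
net slip = dip-slip / sin(rake) = 67.69 / sin(61.1°) = 77.3 m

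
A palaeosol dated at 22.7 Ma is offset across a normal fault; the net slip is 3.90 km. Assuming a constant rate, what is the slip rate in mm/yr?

rate = 3.90 km / 22.7 Ma = 0.000172 m/yr = 0.172 mm/yr

0.172 mm/yr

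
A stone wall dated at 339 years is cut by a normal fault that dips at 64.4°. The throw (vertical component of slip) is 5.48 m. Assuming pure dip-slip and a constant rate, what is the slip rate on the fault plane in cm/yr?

1.79 cm/yr

dip-slip = throw / sin(dip) = 5.48 m / sin(64.4°) = 6.077 m
rate = 6.077 m / 339 years = 0.0179 m/yr = 1.79 cm/yr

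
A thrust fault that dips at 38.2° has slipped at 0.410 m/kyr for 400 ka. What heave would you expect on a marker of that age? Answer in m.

129 m

dip-slip = rate × time = 0.410 m/kyr × 400 ka = 164 m
heave = dip-slip × cos(dip) = 164 × cos(38.2°) = 129 m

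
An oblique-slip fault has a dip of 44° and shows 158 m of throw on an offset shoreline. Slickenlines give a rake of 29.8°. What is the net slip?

458 m

dip-slip = throw / sin(dip) = 158 / sin(44°) = 227.4 m
net slip = dip-slip / sin(rake) = 227.4 / sin(29.8°) = 458 m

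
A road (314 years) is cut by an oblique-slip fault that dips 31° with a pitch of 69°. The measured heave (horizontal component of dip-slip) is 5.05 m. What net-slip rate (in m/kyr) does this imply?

dip-slip = heave / cos(dip) = 5.05 / cos(31°) = 5.891 m
net slip = dip-slip / sin(rake) = 5.891 / sin(69°) = 6.311 m
rate = 6.311 m / 314 years = 0.0201 m/yr = 20.1 m/kyr

20.1 m/kyr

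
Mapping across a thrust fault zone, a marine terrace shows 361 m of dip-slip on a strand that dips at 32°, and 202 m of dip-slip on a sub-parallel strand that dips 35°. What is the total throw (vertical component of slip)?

throw_A = 361 × sin(32°) = 191.3 m
throw_B = 202 × sin(35°) = 115.9 m
total = 191.3 + 115.9 = 307 m

307 m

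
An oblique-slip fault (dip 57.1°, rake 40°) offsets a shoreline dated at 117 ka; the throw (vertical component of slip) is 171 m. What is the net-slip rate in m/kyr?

2.71 m/kyr

dip-slip = throw / sin(dip) = 171 / sin(57.1°) = 203.7 m
net slip = dip-slip / sin(rake) = 203.7 / sin(40°) = 316.8 m
rate = 316.8 m / 117 ka = 0.00271 m/yr = 2.71 m/kyr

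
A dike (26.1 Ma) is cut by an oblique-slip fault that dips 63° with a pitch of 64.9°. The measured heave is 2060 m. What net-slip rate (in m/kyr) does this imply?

0.192 m/kyr

dip-slip = heave / cos(dip) = 2060 / cos(63°) = 4538 m
net slip = dip-slip / sin(rake) = 4538 / sin(64.9°) = 5011 m
rate = 5011 m / 26.1 Ma = 0.000192 m/yr = 0.192 m/kyr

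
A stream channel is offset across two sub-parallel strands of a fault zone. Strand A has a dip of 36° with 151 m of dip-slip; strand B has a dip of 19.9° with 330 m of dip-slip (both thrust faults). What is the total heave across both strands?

432 m

heave_A = 151 × cos(36°) = 122.2 m
heave_B = 330 × cos(19.9°) = 310.3 m
total = 122.2 + 310.3 = 432 m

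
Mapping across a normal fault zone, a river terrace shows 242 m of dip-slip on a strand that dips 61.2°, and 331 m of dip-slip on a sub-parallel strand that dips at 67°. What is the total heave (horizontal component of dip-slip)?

heave_A = 242 × cos(61.2°) = 116.6 m
heave_B = 331 × cos(67°) = 129.3 m
total = 116.6 + 129.3 = 246 m

246 m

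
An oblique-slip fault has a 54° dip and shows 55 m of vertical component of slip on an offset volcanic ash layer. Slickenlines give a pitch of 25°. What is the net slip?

161 m

dip-slip = throw / sin(dip) = 55 / sin(54°) = 67.98 m
net slip = dip-slip / sin(rake) = 67.98 / sin(25°) = 161 m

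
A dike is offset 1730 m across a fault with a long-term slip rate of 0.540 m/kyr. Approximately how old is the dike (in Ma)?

3.20 Ma

age = offset / rate = 1730 m / (0.540 m/kyr) = 3.2e+06 yr = 3.20 Ma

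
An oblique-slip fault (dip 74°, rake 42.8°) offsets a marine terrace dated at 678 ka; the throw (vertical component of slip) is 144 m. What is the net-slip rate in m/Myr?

dip-slip = throw / sin(dip) = 144 / sin(74°) = 149.8 m
net slip = dip-slip / sin(rake) = 149.8 / sin(42.8°) = 220.5 m
rate = 220.5 m / 678 ka = 0.000325 m/yr = 325 m/Myr

325 m/Myr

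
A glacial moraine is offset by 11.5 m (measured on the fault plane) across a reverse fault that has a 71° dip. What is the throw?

throw = dip-slip × sin(dip) = 11.5 m × sin(71°) = 10.9 m

10.9 m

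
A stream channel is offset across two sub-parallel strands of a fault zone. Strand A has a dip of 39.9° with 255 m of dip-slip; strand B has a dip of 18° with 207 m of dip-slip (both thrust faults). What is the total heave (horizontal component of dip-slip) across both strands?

heave_A = 255 × cos(39.9°) = 195.6 m
heave_B = 207 × cos(18°) = 196.9 m
total = 195.6 + 196.9 = 392 m

392 m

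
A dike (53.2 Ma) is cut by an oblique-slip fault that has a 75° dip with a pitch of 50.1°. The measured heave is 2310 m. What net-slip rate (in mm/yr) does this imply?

dip-slip = heave / cos(dip) = 2310 / cos(75°) = 8925 m
net slip = dip-slip / sin(rake) = 8925 / sin(50.1°) = 11630 m
rate = 11630 m / 53.2 Ma = 0.000219 m/yr = 0.219 mm/yr

0.219 mm/yr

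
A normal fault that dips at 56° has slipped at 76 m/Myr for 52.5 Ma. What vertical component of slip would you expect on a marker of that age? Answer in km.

dip-slip = rate × time = 76 m/Myr × 52.5 Ma = 3990 m
throw = dip-slip × sin(dip) = 3990 × sin(56°) = 3310 m = 3.31 km

3.31 km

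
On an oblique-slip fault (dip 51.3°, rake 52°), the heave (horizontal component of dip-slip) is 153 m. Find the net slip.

dip-slip = heave / cos(dip) = 153 / cos(51.3°) = 244.7 m
net slip = dip-slip / sin(rake) = 244.7 / sin(52°) = 311 m

311 m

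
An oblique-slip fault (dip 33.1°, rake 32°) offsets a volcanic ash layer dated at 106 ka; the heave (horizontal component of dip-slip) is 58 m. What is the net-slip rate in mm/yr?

dip-slip = heave / cos(dip) = 58 / cos(33.1°) = 69.24 m
net slip = dip-slip / sin(rake) = 69.24 / sin(32°) = 130.7 m
rate = 130.7 m / 106 ka = 0.00123 m/yr = 1.23 mm/yr

1.23 mm/yr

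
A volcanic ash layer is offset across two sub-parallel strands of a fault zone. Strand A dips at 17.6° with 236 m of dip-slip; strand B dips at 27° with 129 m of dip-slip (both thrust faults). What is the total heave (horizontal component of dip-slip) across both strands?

heave_A = 236 × cos(17.6°) = 225 m
heave_B = 129 × cos(27°) = 114.9 m
total = 225 + 114.9 = 340 m

340 m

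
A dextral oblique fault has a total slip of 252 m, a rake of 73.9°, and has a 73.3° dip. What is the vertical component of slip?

232 m

dip-slip = net slip × sin(rake) = 252 m × sin(73.9°) = 242.1 m
throw = dip-slip × sin(dip) = 242.1 × sin(73.3°) = 232 m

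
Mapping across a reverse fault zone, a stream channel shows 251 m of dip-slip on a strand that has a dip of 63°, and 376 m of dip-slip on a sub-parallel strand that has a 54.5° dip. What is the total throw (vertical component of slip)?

throw_A = 251 × sin(63°) = 223.6 m
throw_B = 376 × sin(54.5°) = 306.1 m
total = 223.6 + 306.1 = 530 m

530 m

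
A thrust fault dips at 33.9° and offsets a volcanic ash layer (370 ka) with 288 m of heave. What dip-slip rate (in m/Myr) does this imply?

dip-slip = heave / cos(dip) = 288 m / cos(33.9°) = 347 m
rate = 347 m / 370 ka = 0.000938 m/yr = 938 m/Myr

938 m/Myr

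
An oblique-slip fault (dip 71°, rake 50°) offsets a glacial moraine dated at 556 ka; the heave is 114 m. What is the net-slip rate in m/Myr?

dip-slip = heave / cos(dip) = 114 / cos(71°) = 350.2 m
net slip = dip-slip / sin(rake) = 350.2 / sin(50°) = 457.1 m
rate = 457.1 m / 556 ka = 0.000822 m/yr = 822 m/Myr

822 m/Myr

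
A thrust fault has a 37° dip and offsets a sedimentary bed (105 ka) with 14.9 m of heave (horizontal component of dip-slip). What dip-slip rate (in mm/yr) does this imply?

0.178 mm/yr

dip-slip = heave / cos(dip) = 14.9 m / cos(37°) = 18.66 m
rate = 18.66 m / 105 ka = 0.000178 m/yr = 0.178 mm/yr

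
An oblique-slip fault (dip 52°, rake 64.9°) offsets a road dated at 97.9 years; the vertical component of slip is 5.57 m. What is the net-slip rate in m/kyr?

dip-slip = throw / sin(dip) = 5.57 / sin(52°) = 7.068 m
net slip = dip-slip / sin(rake) = 7.068 / sin(64.9°) = 7.806 m
rate = 7.806 m / 97.9 years = 0.0797 m/yr = 79.7 m/kyr

79.7 m/kyr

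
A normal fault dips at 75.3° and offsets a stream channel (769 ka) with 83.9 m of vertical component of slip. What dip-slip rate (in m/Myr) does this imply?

dip-slip = throw / sin(dip) = 83.9 m / sin(75.3°) = 86.74 m
rate = 86.74 m / 769 ka = 0.000113 m/yr = 113 m/Myr

113 m/Myr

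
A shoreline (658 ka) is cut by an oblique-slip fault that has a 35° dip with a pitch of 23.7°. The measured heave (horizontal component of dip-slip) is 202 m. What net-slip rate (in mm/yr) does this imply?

dip-slip = heave / cos(dip) = 202 / cos(35°) = 246.6 m
net slip = dip-slip / sin(rake) = 246.6 / sin(23.7°) = 613.5 m
rate = 613.5 m / 658 ka = 0.000932 m/yr = 0.932 mm/yr

0.932 mm/yr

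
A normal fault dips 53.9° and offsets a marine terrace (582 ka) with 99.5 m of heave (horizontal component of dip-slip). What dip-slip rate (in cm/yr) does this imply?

dip-slip = heave / cos(dip) = 99.5 m / cos(53.9°) = 168.9 m
rate = 168.9 m / 582 ka = 0.000290 m/yr = 0.0290 cm/yr

0.0290 cm/yr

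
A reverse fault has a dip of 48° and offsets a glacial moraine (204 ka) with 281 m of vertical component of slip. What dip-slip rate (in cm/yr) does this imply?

dip-slip = throw / sin(dip) = 281 m / sin(48°) = 378.1 m
rate = 378.1 m / 204 ka = 0.00185 m/yr = 0.185 cm/yr

0.185 cm/yr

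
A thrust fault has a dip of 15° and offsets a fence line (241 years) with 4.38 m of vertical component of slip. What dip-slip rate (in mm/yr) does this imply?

70.2 mm/yr

dip-slip = throw / sin(dip) = 4.38 m / sin(15°) = 16.92 m
rate = 16.92 m / 241 years = 0.0702 m/yr = 70.2 mm/yr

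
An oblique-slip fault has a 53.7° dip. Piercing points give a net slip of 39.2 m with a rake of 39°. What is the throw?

19.9 m

dip-slip = net slip × sin(rake) = 39.2 m × sin(39°) = 24.67 m
throw = dip-slip × sin(dip) = 24.67 × sin(53.7°) = 19.9 m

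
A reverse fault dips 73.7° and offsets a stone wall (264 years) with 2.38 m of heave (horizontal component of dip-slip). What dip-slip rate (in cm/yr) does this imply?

3.21 cm/yr

dip-slip = heave / cos(dip) = 2.38 m / cos(73.7°) = 8.480 m
rate = 8.480 m / 264 years = 0.0321 m/yr = 3.21 cm/yr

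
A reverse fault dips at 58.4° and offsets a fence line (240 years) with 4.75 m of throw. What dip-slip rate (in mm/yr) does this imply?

23.2 mm/yr

dip-slip = throw / sin(dip) = 4.75 m / sin(58.4°) = 5.577 m
rate = 5.577 m / 240 years = 0.0232 m/yr = 23.2 mm/yr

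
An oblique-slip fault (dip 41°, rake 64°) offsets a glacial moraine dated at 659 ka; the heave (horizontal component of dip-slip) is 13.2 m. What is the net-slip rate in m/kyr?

dip-slip = heave / cos(dip) = 13.2 / cos(41°) = 17.49 m
net slip = dip-slip / sin(rake) = 17.49 / sin(64°) = 19.46 m
rate = 19.46 m / 659 ka = 0.0000295 m/yr = 0.0295 m/kyr

0.0295 m/kyr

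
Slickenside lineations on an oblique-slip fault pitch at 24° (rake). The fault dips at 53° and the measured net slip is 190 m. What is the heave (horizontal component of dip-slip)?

dip-slip = net slip × sin(rake) = 190 m × sin(24°) = 77.28 m
heave = dip-slip × cos(dip) = 77.28 × cos(53°) = 46.5 m

46.5 m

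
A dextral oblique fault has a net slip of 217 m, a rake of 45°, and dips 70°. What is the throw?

144 m

dip-slip = net slip × sin(rake) = 217 m × sin(45°) = 153.4 m
throw = dip-slip × sin(dip) = 153.4 × sin(70°) = 144 m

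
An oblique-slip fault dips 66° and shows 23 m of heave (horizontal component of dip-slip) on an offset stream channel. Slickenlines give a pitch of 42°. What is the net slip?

dip-slip = heave / cos(dip) = 23 / cos(66°) = 56.55 m
net slip = dip-slip / sin(rake) = 56.55 / sin(42°) = 84.5 m

84.5 m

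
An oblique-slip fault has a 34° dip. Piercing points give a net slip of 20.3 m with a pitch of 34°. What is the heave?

9.41 m

dip-slip = net slip × sin(rake) = 20.3 m × sin(34°) = 11.35 m
heave = dip-slip × cos(dip) = 11.35 × cos(34°) = 9.41 m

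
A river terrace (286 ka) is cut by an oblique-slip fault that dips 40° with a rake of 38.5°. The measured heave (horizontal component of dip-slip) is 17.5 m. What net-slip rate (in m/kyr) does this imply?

dip-slip = heave / cos(dip) = 17.5 / cos(40°) = 22.84 m
net slip = dip-slip / sin(rake) = 22.84 / sin(38.5°) = 36.70 m
rate = 36.70 m / 286 ka = 0.000128 m/yr = 0.128 m/kyr

0.128 m/kyr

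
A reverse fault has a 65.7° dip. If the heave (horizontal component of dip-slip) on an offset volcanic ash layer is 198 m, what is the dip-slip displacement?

481 m

dip-slip = heave / cos(dip) = 198 / cos(65.7°) = 481 m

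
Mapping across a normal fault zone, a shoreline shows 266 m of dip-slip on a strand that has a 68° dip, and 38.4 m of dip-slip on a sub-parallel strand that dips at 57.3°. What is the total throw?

279 m

throw_A = 266 × sin(68°) = 246.6 m
throw_B = 38.4 × sin(57.3°) = 32.31 m
total = 246.6 + 32.31 = 279 m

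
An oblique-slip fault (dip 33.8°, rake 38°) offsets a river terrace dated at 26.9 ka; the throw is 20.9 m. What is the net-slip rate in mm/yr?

2.27 mm/yr

dip-slip = throw / sin(dip) = 20.9 / sin(33.8°) = 37.57 m
net slip = dip-slip / sin(rake) = 37.57 / sin(38°) = 61.02 m
rate = 61.02 m / 26.9 ka = 0.00227 m/yr = 2.27 mm/yr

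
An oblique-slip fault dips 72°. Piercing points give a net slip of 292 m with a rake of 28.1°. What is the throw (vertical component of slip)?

131 m

dip-slip = net slip × sin(rake) = 292 m × sin(28.1°) = 137.5 m
throw = dip-slip × sin(dip) = 137.5 × sin(72°) = 131 m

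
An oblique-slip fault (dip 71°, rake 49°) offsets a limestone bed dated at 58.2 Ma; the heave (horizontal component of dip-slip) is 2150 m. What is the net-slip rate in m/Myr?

dip-slip = heave / cos(dip) = 2150 / cos(71°) = 6604 m
net slip = dip-slip / sin(rake) = 6604 / sin(49°) = 8750 m
rate = 8750 m / 58.2 Ma = 0.000150 m/yr = 150 m/Myr

150 m/Myr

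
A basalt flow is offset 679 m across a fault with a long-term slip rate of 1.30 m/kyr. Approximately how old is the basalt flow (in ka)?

age = offset / rate = 679 m / (1.30 m/kyr) = 522000 yr = 522 ka

522 ka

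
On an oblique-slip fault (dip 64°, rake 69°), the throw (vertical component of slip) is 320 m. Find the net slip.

381 m

dip-slip = throw / sin(dip) = 320 / sin(64°) = 356 m
net slip = dip-slip / sin(rake) = 356 / sin(69°) = 381 m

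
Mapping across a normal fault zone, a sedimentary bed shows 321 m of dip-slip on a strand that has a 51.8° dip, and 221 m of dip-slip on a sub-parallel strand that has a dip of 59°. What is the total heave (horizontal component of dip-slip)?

312 m

heave_A = 321 × cos(51.8°) = 198.5 m
heave_B = 221 × cos(59°) = 113.8 m
total = 198.5 + 113.8 = 312 m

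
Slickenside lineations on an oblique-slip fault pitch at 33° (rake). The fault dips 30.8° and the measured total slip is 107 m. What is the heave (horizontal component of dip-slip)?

dip-slip = net slip × sin(rake) = 107 m × sin(33°) = 58.28 m
heave = dip-slip × cos(dip) = 58.28 × cos(30.8°) = 50.1 m

50.1 m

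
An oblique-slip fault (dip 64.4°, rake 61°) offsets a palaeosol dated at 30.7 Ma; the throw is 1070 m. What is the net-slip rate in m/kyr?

dip-slip = throw / sin(dip) = 1070 / sin(64.4°) = 1186 m
net slip = dip-slip / sin(rake) = 1186 / sin(61°) = 1357 m
rate = 1357 m / 30.7 Ma = 0.0000442 m/yr = 0.0442 m/kyr

0.0442 m/kyr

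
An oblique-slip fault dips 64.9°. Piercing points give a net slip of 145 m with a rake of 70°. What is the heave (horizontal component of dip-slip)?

dip-slip = net slip × sin(rake) = 145 m × sin(70°) = 136.3 m
heave = dip-slip × cos(dip) = 136.3 × cos(64.9°) = 57.8 m

57.8 m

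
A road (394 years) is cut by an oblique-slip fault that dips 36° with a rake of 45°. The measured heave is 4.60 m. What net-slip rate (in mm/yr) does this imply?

dip-slip = heave / cos(dip) = 4.60 / cos(36°) = 5.686 m
net slip = dip-slip / sin(rake) = 5.686 / sin(45°) = 8.041 m
rate = 8.041 m / 394 years = 0.0204 m/yr = 20.4 mm/yr

20.4 mm/yr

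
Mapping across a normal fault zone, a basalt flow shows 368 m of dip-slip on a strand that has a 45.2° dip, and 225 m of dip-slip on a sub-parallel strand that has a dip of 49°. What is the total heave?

heave_A = 368 × cos(45.2°) = 259.3 m
heave_B = 225 × cos(49°) = 147.6 m
total = 259.3 + 147.6 = 407 m

407 m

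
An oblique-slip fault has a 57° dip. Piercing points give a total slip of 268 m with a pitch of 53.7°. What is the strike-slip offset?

strike-slip = net slip × cos(rake) = 268 m × cos(53.7°) = 159 m

159 m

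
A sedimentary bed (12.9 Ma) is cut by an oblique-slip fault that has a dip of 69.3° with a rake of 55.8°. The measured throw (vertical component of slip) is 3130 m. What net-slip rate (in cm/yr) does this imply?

dip-slip = throw / sin(dip) = 3130 / sin(69.3°) = 3346 m
net slip = dip-slip / sin(rake) = 3346 / sin(55.8°) = 4046 m
rate = 4046 m / 12.9 Ma = 0.000314 m/yr = 0.0314 cm/yr

0.0314 cm/yr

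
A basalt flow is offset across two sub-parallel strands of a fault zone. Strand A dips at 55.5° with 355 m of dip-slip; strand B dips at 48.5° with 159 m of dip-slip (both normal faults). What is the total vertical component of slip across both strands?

412 m

throw_A = 355 × sin(55.5°) = 292.6 m
throw_B = 159 × sin(48.5°) = 119.1 m
total = 292.6 + 119.1 = 412 m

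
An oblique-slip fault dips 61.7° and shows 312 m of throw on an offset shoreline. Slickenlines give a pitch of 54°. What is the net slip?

438 m

dip-slip = throw / sin(dip) = 312 / sin(61.7°) = 354.4 m
net slip = dip-slip / sin(rake) = 354.4 / sin(54°) = 438 m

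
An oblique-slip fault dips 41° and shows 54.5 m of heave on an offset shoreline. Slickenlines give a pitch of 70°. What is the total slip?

dip-slip = heave / cos(dip) = 54.5 / cos(41°) = 72.21 m
net slip = dip-slip / sin(rake) = 72.21 / sin(70°) = 76.8 m

76.8 m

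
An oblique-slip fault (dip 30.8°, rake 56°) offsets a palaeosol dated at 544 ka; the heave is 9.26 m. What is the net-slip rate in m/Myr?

dip-slip = heave / cos(dip) = 9.26 / cos(30.8°) = 10.78 m
net slip = dip-slip / sin(rake) = 10.78 / sin(56°) = 13 m
rate = 13 m / 544 ka = 0.0000239 m/yr = 23.9 m/Myr

23.9 m/Myr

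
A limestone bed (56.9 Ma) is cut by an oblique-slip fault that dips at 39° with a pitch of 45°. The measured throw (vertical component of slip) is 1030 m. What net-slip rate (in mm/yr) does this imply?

0.0407 mm/yr

dip-slip = throw / sin(dip) = 1030 / sin(39°) = 1637 m
net slip = dip-slip / sin(rake) = 1637 / sin(45°) = 2315 m
rate = 2315 m / 56.9 Ma = 0.0000407 m/yr = 0.0407 mm/yr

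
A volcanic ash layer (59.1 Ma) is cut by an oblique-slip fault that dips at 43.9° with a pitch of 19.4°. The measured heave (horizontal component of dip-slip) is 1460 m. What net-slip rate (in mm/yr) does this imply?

dip-slip = heave / cos(dip) = 1460 / cos(43.9°) = 2026 m
net slip = dip-slip / sin(rake) = 2026 / sin(19.4°) = 6100 m
rate = 6100 m / 59.1 Ma = 0.000103 m/yr = 0.103 mm/yr

0.103 mm/yr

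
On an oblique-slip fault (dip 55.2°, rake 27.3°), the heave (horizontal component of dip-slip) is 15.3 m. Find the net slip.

dip-slip = heave / cos(dip) = 15.3 / cos(55.2°) = 26.81 m
net slip = dip-slip / sin(rake) = 26.81 / sin(27.3°) = 58.5 m

58.5 m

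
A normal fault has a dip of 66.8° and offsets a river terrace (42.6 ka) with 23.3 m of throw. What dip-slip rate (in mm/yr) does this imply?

dip-slip = throw / sin(dip) = 23.3 m / sin(66.8°) = 25.35 m
rate = 25.35 m / 42.6 ka = 0.000595 m/yr = 0.595 mm/yr

0.595 mm/yr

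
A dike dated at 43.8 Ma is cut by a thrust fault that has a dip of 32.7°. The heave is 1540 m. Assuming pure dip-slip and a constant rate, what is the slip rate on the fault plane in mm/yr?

dip-slip = heave / cos(dip) = 1540 m / cos(32.7°) = 1830 m
rate = 1830 m / 43.8 Ma = 0.0000418 m/yr = 0.0418 mm/yr

0.0418 mm/yr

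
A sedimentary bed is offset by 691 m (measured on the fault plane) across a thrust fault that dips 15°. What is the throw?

179 m

throw = dip-slip × sin(dip) = 691 m × sin(15°) = 179 m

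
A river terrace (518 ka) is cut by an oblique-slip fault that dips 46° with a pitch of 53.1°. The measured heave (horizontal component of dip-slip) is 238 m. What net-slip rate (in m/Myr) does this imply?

827 m/Myr

dip-slip = heave / cos(dip) = 238 / cos(46°) = 342.6 m
net slip = dip-slip / sin(rake) = 342.6 / sin(53.1°) = 428.4 m
rate = 428.4 m / 518 ka = 0.000827 m/yr = 827 m/Myr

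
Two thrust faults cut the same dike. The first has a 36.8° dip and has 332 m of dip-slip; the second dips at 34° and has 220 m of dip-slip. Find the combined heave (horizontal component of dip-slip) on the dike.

heave_A = 332 × cos(36.8°) = 265.8 m
heave_B = 220 × cos(34°) = 182.4 m
total = 265.8 + 182.4 = 448 m

448 m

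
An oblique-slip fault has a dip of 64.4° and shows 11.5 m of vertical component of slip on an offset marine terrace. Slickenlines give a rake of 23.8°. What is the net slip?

31.6 m

dip-slip = throw / sin(dip) = 11.5 / sin(64.4°) = 12.75 m
net slip = dip-slip / sin(rake) = 12.75 / sin(23.8°) = 31.6 m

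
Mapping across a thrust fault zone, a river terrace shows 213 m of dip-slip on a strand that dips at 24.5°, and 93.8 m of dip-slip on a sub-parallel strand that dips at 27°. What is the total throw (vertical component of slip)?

throw_A = 213 × sin(24.5°) = 88.33 m
throw_B = 93.8 × sin(27°) = 42.58 m
total = 88.33 + 42.58 = 131 m

131 m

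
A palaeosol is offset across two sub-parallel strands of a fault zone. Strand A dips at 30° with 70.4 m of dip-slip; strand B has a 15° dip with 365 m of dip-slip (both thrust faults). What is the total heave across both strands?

414 m

heave_A = 70.4 × cos(30°) = 60.97 m
heave_B = 365 × cos(15°) = 352.6 m
total = 60.97 + 352.6 = 414 m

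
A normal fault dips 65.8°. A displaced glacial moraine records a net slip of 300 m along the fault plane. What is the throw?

throw = dip-slip × sin(dip) = 300 m × sin(65.8°) = 274 m

274 m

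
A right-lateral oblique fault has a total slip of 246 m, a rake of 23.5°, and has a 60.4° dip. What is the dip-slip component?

dip-slip = net slip × sin(rake) = 246 m × sin(23.5°) = 98.1 m

98.1 m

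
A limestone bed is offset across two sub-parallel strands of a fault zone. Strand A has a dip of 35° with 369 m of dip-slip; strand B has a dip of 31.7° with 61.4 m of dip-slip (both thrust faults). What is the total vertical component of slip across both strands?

throw_A = 369 × sin(35°) = 211.6 m
throw_B = 61.4 × sin(31.7°) = 32.26 m
total = 211.6 + 32.26 = 244 m

244 m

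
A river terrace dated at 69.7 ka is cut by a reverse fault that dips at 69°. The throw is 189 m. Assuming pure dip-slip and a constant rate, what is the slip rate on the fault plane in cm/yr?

0.290 cm/yr

dip-slip = throw / sin(dip) = 189 m / sin(69°) = 202.4 m
rate = 202.4 m / 69.7 ka = 0.00290 m/yr = 0.290 cm/yr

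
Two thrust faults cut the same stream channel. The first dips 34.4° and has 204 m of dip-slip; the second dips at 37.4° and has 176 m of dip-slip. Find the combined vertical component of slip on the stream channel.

222 m

throw_A = 204 × sin(34.4°) = 115.3 m
throw_B = 176 × sin(37.4°) = 106.9 m
total = 115.3 + 106.9 = 222 m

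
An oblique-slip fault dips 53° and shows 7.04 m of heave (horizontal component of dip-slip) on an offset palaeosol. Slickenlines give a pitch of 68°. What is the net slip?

12.6 m

dip-slip = heave / cos(dip) = 7.04 / cos(53°) = 11.70 m
net slip = dip-slip / sin(rake) = 11.70 / sin(68°) = 12.6 m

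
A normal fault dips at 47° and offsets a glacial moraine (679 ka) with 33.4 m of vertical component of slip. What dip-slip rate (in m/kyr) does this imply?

dip-slip = throw / sin(dip) = 33.4 m / sin(47°) = 45.67 m
rate = 45.67 m / 679 ka = 0.0000673 m/yr = 0.0673 m/kyr

0.0673 m/kyr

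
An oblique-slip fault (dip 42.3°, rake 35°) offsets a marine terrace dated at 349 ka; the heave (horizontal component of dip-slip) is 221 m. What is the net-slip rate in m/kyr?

1.49 m/kyr

dip-slip = heave / cos(dip) = 221 / cos(42.3°) = 298.8 m
net slip = dip-slip / sin(rake) = 298.8 / sin(35°) = 520.9 m
rate = 520.9 m / 349 ka = 0.00149 m/yr = 1.49 m/kyr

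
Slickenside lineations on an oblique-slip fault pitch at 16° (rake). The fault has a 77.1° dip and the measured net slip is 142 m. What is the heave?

8.74 m

dip-slip = net slip × sin(rake) = 142 m × sin(16°) = 39.14 m
heave = dip-slip × cos(dip) = 39.14 × cos(77.1°) = 8.74 m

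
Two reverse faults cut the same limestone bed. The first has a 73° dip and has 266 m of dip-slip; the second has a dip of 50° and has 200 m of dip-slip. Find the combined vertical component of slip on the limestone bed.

throw_A = 266 × sin(73°) = 254.4 m
throw_B = 200 × sin(50°) = 153.2 m
total = 254.4 + 153.2 = 408 m

408 m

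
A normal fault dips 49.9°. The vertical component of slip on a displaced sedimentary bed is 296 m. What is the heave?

249 m

heave = throw / tan(dip) = 296 / tan(49.9°) = 249 m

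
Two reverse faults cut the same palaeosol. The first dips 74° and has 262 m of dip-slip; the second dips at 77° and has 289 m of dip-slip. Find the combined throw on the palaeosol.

533 m

throw_A = 262 × sin(74°) = 251.9 m
throw_B = 289 × sin(77°) = 281.6 m
total = 251.9 + 281.6 = 533 m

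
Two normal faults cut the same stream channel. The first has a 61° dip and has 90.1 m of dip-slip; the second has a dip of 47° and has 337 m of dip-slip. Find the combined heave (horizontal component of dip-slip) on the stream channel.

274 m

heave_A = 90.1 × cos(61°) = 43.68 m
heave_B = 337 × cos(47°) = 229.8 m
total = 43.68 + 229.8 = 274 m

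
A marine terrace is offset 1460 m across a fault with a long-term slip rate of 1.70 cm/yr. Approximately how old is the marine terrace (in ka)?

age = offset / rate = 1460 m / (1.70 cm/yr) = 85900 yr = 85.9 ka

85.9 ka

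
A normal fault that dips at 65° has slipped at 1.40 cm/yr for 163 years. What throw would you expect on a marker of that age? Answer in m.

2.07 m

dip-slip = rate × time = 1.40 cm/yr × 163 years = 2.282 m
throw = dip-slip × sin(dip) = 2.282 × sin(65°) = 2.07 m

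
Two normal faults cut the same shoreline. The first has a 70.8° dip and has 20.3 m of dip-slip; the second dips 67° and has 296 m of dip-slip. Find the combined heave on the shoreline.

122 m

heave_A = 20.3 × cos(70.8°) = 6.676 m
heave_B = 296 × cos(67°) = 115.7 m
total = 6.676 + 115.7 = 122 m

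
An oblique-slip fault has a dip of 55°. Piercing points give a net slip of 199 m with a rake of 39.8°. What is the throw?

dip-slip = net slip × sin(rake) = 199 m × sin(39.8°) = 127.4 m
throw = dip-slip × sin(dip) = 127.4 × sin(55°) = 104 m

104 m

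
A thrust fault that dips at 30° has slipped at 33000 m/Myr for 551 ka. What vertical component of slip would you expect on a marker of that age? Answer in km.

9.09 km

dip-slip = rate × time = 33000 m/Myr × 551 ka = 18180 m
throw = dip-slip × sin(dip) = 18180 × sin(30°) = 9090 m = 9.09 km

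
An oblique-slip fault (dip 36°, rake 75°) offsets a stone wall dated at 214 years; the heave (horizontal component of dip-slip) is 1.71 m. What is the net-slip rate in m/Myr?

dip-slip = heave / cos(dip) = 1.71 / cos(36°) = 2.114 m
net slip = dip-slip / sin(rake) = 2.114 / sin(75°) = 2.188 m
rate = 2.188 m / 214 years = 0.0102 m/yr = 10200 m/Myr

10200 m/Myr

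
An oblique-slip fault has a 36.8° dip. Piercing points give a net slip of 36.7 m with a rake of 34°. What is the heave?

dip-slip = net slip × sin(rake) = 36.7 m × sin(34°) = 20.52 m
heave = dip-slip × cos(dip) = 20.52 × cos(36.8°) = 16.4 m

16.4 m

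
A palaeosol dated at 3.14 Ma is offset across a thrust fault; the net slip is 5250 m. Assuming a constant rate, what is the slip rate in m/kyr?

1.67 m/kyr

rate = 5250 m / 3.14 Ma = 0.00167 m/yr = 1.67 m/kyr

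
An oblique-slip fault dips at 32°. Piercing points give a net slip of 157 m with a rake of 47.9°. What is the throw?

dip-slip = net slip × sin(rake) = 157 m × sin(47.9°) = 116.5 m
throw = dip-slip × sin(dip) = 116.5 × sin(32°) = 61.7 m

61.7 m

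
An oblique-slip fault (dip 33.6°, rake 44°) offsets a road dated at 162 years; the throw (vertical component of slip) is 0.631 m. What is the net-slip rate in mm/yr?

10.1 mm/yr

dip-slip = throw / sin(dip) = 0.631 / sin(33.6°) = 1.140 m
net slip = dip-slip / sin(rake) = 1.140 / sin(44°) = 1.641 m
rate = 1.641 m / 162 years = 0.0101 m/yr = 10.1 mm/yr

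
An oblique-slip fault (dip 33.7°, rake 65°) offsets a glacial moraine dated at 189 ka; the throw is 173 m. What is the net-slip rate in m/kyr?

1.82 m/kyr

dip-slip = throw / sin(dip) = 173 / sin(33.7°) = 311.8 m
net slip = dip-slip / sin(rake) = 311.8 / sin(65°) = 344 m
rate = 344 m / 189 ka = 0.00182 m/yr = 1.82 m/kyr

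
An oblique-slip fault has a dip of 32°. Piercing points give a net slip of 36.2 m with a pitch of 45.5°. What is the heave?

21.9 m

dip-slip = net slip × sin(rake) = 36.2 m × sin(45.5°) = 25.82 m
heave = dip-slip × cos(dip) = 25.82 × cos(32°) = 21.9 m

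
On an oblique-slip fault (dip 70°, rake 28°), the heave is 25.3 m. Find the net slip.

158 m

dip-slip = heave / cos(dip) = 25.3 / cos(70°) = 73.97 m
net slip = dip-slip / sin(rake) = 73.97 / sin(28°) = 158 m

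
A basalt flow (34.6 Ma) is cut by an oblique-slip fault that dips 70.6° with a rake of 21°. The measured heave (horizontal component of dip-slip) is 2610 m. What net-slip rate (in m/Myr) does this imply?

dip-slip = heave / cos(dip) = 2610 / cos(70.6°) = 7858 m
net slip = dip-slip / sin(rake) = 7858 / sin(21°) = 21930 m
rate = 21930 m / 34.6 Ma = 0.000634 m/yr = 634 m/Myr

634 m/Myr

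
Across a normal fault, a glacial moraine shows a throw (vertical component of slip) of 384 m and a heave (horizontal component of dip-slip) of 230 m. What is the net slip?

448 m

net slip = √(throw² + heave²) = √(384² + 230²) = 448 m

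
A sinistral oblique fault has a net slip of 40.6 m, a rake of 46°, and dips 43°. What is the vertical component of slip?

19.9 m

dip-slip = net slip × sin(rake) = 40.6 m × sin(46°) = 29.21 m
throw = dip-slip × sin(dip) = 29.21 × sin(43°) = 19.9 m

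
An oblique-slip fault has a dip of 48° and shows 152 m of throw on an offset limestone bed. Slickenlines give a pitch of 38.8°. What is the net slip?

dip-slip = throw / sin(dip) = 152 / sin(48°) = 204.5 m
net slip = dip-slip / sin(rake) = 204.5 / sin(38.8°) = 326 m

326 m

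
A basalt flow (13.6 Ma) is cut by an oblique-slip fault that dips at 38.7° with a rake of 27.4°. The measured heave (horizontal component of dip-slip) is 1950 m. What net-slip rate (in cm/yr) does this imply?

dip-slip = heave / cos(dip) = 1950 / cos(38.7°) = 2499 m
net slip = dip-slip / sin(rake) = 2499 / sin(27.4°) = 5429 m
rate = 5429 m / 13.6 Ma = 0.000399 m/yr = 0.0399 cm/yr

0.0399 cm/yr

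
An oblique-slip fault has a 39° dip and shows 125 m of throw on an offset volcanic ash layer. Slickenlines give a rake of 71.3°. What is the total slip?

210 m

dip-slip = throw / sin(dip) = 125 / sin(39°) = 198.6 m
net slip = dip-slip / sin(rake) = 198.6 / sin(71.3°) = 210 m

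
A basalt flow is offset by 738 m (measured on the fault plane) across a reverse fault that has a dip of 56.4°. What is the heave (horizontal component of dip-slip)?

408 m

heave = dip-slip × cos(dip) = 738 m × cos(56.4°) = 408 m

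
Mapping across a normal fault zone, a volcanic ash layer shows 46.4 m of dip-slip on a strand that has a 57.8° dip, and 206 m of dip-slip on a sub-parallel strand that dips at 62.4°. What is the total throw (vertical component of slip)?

222 m

throw_A = 46.4 × sin(57.8°) = 39.26 m
throw_B = 206 × sin(62.4°) = 182.6 m
total = 39.26 + 182.6 = 222 m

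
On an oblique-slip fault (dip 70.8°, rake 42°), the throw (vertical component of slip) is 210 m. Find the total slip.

dip-slip = throw / sin(dip) = 210 / sin(70.8°) = 222.4 m
net slip = dip-slip / sin(rake) = 222.4 / sin(42°) = 332 m

332 m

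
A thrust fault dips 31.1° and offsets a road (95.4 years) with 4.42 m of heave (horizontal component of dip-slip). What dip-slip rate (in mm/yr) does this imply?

dip-slip = heave / cos(dip) = 4.42 m / cos(31.1°) = 5.162 m
rate = 5.162 m / 95.4 years = 0.0541 m/yr = 54.1 mm/yr

54.1 mm/yr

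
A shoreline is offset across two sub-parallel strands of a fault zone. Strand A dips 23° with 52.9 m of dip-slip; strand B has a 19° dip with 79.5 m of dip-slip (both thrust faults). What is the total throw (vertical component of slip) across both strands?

throw_A = 52.9 × sin(23°) = 20.67 m
throw_B = 79.5 × sin(19°) = 25.88 m
total = 20.67 + 25.88 = 46.6 m

46.6 m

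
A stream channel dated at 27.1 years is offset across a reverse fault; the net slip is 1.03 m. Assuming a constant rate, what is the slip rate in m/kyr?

38 m/kyr

rate = 1.03 m / 27.1 years = 0.0380 m/yr = 38 m/kyr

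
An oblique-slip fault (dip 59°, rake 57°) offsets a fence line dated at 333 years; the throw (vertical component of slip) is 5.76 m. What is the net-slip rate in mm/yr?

24.1 mm/yr

dip-slip = throw / sin(dip) = 5.76 / sin(59°) = 6.720 m
net slip = dip-slip / sin(rake) = 6.720 / sin(57°) = 8.012 m
rate = 8.012 m / 333 years = 0.0241 m/yr = 24.1 mm/yr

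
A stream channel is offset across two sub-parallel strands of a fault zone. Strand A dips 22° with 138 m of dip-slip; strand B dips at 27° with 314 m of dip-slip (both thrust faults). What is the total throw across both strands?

194 m

throw_A = 138 × sin(22°) = 51.70 m
throw_B = 314 × sin(27°) = 142.6 m
total = 51.70 + 142.6 = 194 m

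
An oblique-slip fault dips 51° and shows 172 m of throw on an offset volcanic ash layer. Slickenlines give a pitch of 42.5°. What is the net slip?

dip-slip = throw / sin(dip) = 172 / sin(51°) = 221.3 m
net slip = dip-slip / sin(rake) = 221.3 / sin(42.5°) = 328 m

328 m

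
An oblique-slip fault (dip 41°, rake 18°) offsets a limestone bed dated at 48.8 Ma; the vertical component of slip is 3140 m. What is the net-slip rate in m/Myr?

dip-slip = throw / sin(dip) = 3140 / sin(41°) = 4786 m
net slip = dip-slip / sin(rake) = 4786 / sin(18°) = 15490 m
rate = 15490 m / 48.8 Ma = 0.000317 m/yr = 317 m/Myr

317 m/Myr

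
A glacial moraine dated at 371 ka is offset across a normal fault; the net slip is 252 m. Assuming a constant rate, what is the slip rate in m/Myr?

rate = 252 m / 371 ka = 0.000679 m/yr = 679 m/Myr

679 m/Myr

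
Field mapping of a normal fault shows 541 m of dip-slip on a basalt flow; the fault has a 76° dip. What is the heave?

131 m

heave = dip-slip × cos(dip) = 541 m × cos(76°) = 131 m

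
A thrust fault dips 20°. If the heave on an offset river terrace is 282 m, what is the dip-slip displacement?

300 m

dip-slip = heave / cos(dip) = 282 / cos(20°) = 300 m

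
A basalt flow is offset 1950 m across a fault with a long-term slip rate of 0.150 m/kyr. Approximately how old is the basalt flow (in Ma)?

age = offset / rate = 1950 m / (0.150 m/kyr) = 1.3e+07 yr = 13 Ma

13 Ma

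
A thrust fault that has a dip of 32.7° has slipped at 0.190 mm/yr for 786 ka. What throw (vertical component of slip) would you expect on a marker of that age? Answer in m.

80.7 m

dip-slip = rate × time = 0.190 mm/yr × 786 ka = 149.3 m
throw = dip-slip × sin(dip) = 149.3 × sin(32.7°) = 80.7 m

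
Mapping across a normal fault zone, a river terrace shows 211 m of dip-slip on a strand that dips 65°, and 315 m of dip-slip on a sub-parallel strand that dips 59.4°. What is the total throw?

throw_A = 211 × sin(65°) = 191.2 m
throw_B = 315 × sin(59.4°) = 271.1 m
total = 191.2 + 271.1 = 462 m

462 m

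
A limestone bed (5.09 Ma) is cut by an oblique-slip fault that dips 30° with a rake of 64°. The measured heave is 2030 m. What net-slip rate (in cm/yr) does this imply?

0.0512 cm/yr

dip-slip = heave / cos(dip) = 2030 / cos(30°) = 2344 m
net slip = dip-slip / sin(rake) = 2344 / sin(64°) = 2608 m
rate = 2608 m / 5.09 Ma = 0.000512 m/yr = 0.0512 cm/yr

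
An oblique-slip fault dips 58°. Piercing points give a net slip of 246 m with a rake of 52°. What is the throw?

dip-slip = net slip × sin(rake) = 246 m × sin(52°) = 193.9 m
throw = dip-slip × sin(dip) = 193.9 × sin(58°) = 164 m

164 m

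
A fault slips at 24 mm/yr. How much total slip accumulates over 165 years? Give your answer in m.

slip = rate × time = 24 mm/yr × 165 years = 3.96 m

3.96 m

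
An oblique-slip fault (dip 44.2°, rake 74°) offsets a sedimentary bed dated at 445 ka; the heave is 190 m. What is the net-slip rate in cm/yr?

dip-slip = heave / cos(dip) = 190 / cos(44.2°) = 265 m
net slip = dip-slip / sin(rake) = 265 / sin(74°) = 275.7 m
rate = 275.7 m / 445 ka = 0.000620 m/yr = 0.0620 cm/yr

0.0620 cm/yr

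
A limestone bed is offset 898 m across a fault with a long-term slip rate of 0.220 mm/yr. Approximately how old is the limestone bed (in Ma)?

4.08 Ma

age = offset / rate = 898 m / (0.220 mm/yr) = 4.08e+06 yr = 4.08 Ma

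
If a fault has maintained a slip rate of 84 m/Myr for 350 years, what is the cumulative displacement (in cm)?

slip = rate × time = 84 m/Myr × 350 years = 0.0294 m = 2.94 cm

2.94 cm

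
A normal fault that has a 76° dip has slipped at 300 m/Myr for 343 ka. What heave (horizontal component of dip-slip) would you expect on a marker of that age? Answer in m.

dip-slip = rate × time = 300 m/Myr × 343 ka = 102.9 m
heave = dip-slip × cos(dip) = 102.9 × cos(76°) = 24.9 m

24.9 m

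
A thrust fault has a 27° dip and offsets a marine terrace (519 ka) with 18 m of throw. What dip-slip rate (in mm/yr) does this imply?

0.0764 mm/yr

dip-slip = throw / sin(dip) = 18 m / sin(27°) = 39.65 m
rate = 39.65 m / 519 ka = 0.0000764 m/yr = 0.0764 mm/yr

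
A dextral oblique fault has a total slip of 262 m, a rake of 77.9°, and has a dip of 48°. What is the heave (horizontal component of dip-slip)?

dip-slip = net slip × sin(rake) = 262 m × sin(77.9°) = 256.2 m
heave = dip-slip × cos(dip) = 256.2 × cos(48°) = 171 m

171 m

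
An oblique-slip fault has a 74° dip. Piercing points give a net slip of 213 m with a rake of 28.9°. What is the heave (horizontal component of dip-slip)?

dip-slip = net slip × sin(rake) = 213 m × sin(28.9°) = 102.9 m
heave = dip-slip × cos(dip) = 102.9 × cos(74°) = 28.4 m

28.4 m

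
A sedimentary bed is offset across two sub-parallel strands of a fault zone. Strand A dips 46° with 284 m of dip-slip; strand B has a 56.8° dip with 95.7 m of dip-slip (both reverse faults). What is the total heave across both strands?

250 m

heave_A = 284 × cos(46°) = 197.3 m
heave_B = 95.7 × cos(56.8°) = 52.40 m
total = 197.3 + 52.40 = 250 m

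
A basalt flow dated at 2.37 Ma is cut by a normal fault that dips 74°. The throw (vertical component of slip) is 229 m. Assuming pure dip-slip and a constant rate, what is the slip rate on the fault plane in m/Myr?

101 m/Myr

dip-slip = throw / sin(dip) = 229 m / sin(74°) = 238.2 m
rate = 238.2 m / 2.37 Ma = 0.000101 m/yr = 101 m/Myr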